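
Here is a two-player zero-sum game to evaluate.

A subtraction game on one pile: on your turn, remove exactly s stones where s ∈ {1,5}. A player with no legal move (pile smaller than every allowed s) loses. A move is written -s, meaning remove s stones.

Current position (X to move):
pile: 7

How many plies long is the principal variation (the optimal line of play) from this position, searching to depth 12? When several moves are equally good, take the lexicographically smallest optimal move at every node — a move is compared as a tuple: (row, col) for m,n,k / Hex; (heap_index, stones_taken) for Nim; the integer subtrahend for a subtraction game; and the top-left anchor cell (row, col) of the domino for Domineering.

[7] X move#1: -1:+1/6*, -5:+1/2
[6] O move#2: -1:-1/5*, -5:-1/1
[5] X move#3: -1:+1/4*, -5:+1/0
[4] O move#4: -1:-1/3*
[3] X move#5: -1:+1/2*
[2] O move#6: -1:-1/1*
[1] X move#7: -1:+1/0*
[0] end (terminal -1, O#8); searched 7 to 12

PV length from [7]: 7 plies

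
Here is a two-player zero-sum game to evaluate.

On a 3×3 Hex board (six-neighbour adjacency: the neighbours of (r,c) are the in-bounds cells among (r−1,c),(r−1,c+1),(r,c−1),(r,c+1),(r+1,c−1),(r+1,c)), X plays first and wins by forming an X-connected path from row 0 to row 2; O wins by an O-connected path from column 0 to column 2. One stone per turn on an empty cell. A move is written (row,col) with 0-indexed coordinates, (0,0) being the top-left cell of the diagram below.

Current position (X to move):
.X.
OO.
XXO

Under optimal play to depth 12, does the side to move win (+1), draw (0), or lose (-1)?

value(.X./OO./XXO, X) = -1

[.X./OO./XXO] X move#1: (0,0):-1/XX./OO./XXO*, (0,2):-1/.XX/OO./XXO, (1,2):-1/.X./OOX/XXO
[XX./OO./XXO] O move#2: (0,2):+1/XXO/OO./XXO*, (1,2):+1/XX./OOO/XXO
[XXO/OO./XXO] end (terminal -1, X#3); searched .X./OO./XXO to 12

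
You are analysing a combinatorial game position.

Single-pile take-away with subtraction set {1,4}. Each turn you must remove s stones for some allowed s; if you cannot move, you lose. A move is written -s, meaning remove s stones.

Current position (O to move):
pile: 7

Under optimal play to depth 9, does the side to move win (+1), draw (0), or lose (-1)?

p1 O@[7]: -1[6]-1* -4[3]-1
p2 X@[6]: -1[5]+1* -4[2]+1
p3 O@[5]: -1[4]-1* -4[1]-1
p4 X@[4]: -1[3]-1 -4[0]+1*
p5 O@[0] terminal -1; root [7] d9

value(7, O) = -1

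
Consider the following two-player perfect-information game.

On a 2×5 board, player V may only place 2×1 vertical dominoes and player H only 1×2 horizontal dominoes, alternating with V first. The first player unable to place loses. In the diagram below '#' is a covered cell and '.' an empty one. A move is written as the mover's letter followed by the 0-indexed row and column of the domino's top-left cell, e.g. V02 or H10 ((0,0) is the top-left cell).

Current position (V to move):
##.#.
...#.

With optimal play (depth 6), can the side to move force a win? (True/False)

p1 V@[##.#./...#.]: V02[####./..##.]+1* V04[##.##/...##]-1
p2 H@[####./..##.]: H10[####./####.]-1*
p3 V@[####./####.]: V04[#####/#####]+1*
p4 H@[#####/#####] terminal -1; root [##.#./...#.] d6

V winning at [##.#./...#.]: True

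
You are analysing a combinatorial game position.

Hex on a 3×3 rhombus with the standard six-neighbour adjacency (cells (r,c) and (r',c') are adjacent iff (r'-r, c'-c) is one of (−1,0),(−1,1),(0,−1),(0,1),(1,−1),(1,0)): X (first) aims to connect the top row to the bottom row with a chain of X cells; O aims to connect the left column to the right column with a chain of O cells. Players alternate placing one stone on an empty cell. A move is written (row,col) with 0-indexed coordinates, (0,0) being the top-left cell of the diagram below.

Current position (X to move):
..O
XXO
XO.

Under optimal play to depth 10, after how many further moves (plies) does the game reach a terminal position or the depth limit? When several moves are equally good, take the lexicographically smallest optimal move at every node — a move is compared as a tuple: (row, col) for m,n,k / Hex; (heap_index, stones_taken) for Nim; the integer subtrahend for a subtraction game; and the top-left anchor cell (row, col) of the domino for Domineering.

p1 X@[..O/XXO/XO.]: (0,0)[X.O/XXO/XO.]+1* (0,1)[.XO/XXO/XO.]+1 (2,2)[..O/XXO/XOX]+1
p2 O@[X.O/XXO/XO.] terminal -1; root [..O/XXO/XO.] d10

PV length from [..O/XXO/XO.]: 1 ply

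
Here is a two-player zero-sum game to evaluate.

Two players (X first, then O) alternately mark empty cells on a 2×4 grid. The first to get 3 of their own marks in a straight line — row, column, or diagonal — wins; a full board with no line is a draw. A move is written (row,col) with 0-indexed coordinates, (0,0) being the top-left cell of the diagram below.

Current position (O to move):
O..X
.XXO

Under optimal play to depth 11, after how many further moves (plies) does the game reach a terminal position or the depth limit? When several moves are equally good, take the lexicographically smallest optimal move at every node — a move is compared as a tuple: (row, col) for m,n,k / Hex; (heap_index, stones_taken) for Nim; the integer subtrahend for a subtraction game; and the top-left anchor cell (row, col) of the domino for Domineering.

PV length from [O..X/.XXO]: 3 plies

p1 O@[O..X/.XXO]: (0,1)[OO.X/.XXO]-1 (0,2)[O.OX/.XXO]-1 (1,0)[O..X/OXXO]+0*
p2 X@[O..X/OXXO]: (0,1)[OX.X/OXXO]+0* (0,2)[O.XX/OXXO]+0
p3 O@[OX.X/OXXO]: (0,2)[OXOX/OXXO]+0*
p4 X@[OXOX/OXXO] terminal +0; root [O..X/.XXO] d11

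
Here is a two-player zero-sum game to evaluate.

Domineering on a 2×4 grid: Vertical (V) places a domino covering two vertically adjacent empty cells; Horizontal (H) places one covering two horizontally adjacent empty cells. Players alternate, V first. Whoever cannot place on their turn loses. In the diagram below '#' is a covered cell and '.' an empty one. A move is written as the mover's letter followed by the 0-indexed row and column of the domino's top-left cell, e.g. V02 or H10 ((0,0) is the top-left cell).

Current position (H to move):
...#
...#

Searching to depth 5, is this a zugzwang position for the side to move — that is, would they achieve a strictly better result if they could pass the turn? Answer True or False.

zugzwang(...#/...#, H) = False

ply 1, H at ...#/...# | H00=+1→##.#/...#*; H01=+1→.###/...#; H10=+1→...#/##.#; H11=+1→...#/.###
ply 2, V at ##.#/...# | V02=-1→####/..##*
ply 3, H at ####/..## | H10=+1→####/####*
ply 4: ####/#### is terminal -1 (V); from ...#/...# depth 5
if H skipped the turn, V would face:
~ ply 1, V at ...#/...# | V00=-1→#..#/#..#; V01=+1→.#.#/.#.#*; V02=-1→..##/..##
~ ply 2: .#.#/.#.# is terminal -1 (H); from ...#/...# depth 5
compare (H): move=+1 vs pass=-1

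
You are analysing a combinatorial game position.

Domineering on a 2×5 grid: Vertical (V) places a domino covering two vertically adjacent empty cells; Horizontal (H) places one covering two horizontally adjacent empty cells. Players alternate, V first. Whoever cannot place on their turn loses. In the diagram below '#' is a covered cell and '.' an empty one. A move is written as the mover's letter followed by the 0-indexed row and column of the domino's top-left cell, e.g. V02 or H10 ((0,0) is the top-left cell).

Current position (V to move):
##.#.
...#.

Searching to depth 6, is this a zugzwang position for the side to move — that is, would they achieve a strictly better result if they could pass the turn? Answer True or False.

zugzwang(##.#./...#., V) = False

ply 1, V at ##.#./...#. | V02=+1→####./..##.*; V04=-1→##.##/...##
ply 2, H at ####./..##. | H10=-1→####./####.*
ply 3, V at ####./####. | V04=+1→#####/#####*
ply 4: #####/##### is terminal -1 (H); from ##.#./...#. depth 6
if V skipped the turn, H would face:
~ ply 1, H at ##.#./...#. | H10=-1→##.#./##.#.*; H11=-1→##.#./.###.
~ ply 2, V at ##.#./##.#. | V02=+1→####./####.*; V04=+1→##.##/##.##
~ ply 3: ####./####. is terminal -1 (H); from ##.#./...#. depth 6
compare (V): move=+1 vs pass=+1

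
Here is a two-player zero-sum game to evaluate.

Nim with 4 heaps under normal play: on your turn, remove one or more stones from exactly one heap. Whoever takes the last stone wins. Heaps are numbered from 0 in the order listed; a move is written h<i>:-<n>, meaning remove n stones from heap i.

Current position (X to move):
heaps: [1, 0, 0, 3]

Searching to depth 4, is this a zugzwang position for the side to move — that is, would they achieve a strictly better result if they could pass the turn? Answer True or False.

zugzwang((1,0,0,3), X) = False

ply 1, X at (1,0,0,3) | h0:-1=-1→(0,0,0,3); h3:-1=-1→(1,0,0,2); h3:-2=+1→(1,0,0,1)*; h3:-3=-1→(1,0,0,0)
ply 2, O at (1,0,0,1) | h0:-1=-1→(0,0,0,1)*; h3:-1=-1→(1,0,0,0)
ply 3, X at (0,0,0,1) | h3:-1=+1→(0,0,0,0)*
ply 4: (0,0,0,0) is terminal -1 (O); from (1,0,0,3) depth 4
if X skipped the turn, O would face:
~ ply 1, O at (1,0,0,3) | h0:-1=-1→(0,0,0,3); h3:-1=-1→(1,0,0,2); h3:-2=+1→(1,0,0,1)*; h3:-3=-1→(1,0,0,0)
~ ply 2, X at (1,0,0,1) | h0:-1=-1→(0,0,0,1)*; h3:-1=-1→(1,0,0,0)
~ ply 3, O at (0,0,0,1) | h3:-1=+1→(0,0,0,0)*
~ ply 4: (0,0,0,0) is terminal -1 (X); from (1,0,0,3) depth 4
compare (X): move=+1 vs pass=-1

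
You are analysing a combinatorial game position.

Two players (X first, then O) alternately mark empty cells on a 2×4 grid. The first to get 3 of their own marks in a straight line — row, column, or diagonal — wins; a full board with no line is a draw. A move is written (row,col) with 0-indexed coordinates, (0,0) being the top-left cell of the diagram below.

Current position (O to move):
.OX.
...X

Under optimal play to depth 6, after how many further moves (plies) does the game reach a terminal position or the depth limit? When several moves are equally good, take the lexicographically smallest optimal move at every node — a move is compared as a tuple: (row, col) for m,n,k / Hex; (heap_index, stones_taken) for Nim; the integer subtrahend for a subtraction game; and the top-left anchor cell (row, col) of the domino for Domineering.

PV length from [.OX./...X]: 5 plies

ply 1, O at .OX./...X | (0,0)=+0→OOX./...X*; (0,3)=+0→.OXO/...X; (1,0)=+0→.OX./O..X; (1,1)=+0→.OX./.O.X; (1,2)=+0→.OX./..OX
ply 2, X at OOX./...X | (0,3)=+0→OOXX/...X*; (1,0)=+0→OOX./X..X; (1,1)=+0→OOX./.X.X; (1,2)=+0→OOX./..XX
ply 3, O at OOXX/...X | (1,0)=+0→OOXX/O..X*; (1,1)=+0→OOXX/.O.X; (1,2)=+0→OOXX/..OX
ply 4, X at OOXX/O..X | (1,1)=+0→OOXX/OX.X*; (1,2)=+0→OOXX/O.XX
ply 5, O at OOXX/OX.X | (1,2)=+0→OOXX/OXOX*
ply 6: OOXX/OXOX is terminal +0 (X); from .OX./...X depth 6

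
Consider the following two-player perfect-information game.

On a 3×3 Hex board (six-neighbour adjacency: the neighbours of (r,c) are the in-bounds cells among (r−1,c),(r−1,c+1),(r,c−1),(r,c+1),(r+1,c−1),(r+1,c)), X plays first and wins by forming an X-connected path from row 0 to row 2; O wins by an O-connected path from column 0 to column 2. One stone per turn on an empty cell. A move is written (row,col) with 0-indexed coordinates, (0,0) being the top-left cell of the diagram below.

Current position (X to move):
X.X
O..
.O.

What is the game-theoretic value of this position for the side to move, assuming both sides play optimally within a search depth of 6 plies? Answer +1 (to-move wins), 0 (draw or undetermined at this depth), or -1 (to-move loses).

p1 X@[X.X/O../.O.]: (0,1)[XXX/O../.O.]-1* (1,1)[X.X/OX./.O.]-1 (1,2)[X.X/O.X/.O.]-1 (2,0)[X.X/O../XO.]-1 (2,2)[X.X/O../.OX]-1
p2 O@[XXX/O../.O.]: (1,1)[XXX/OO./.O.]+1* (1,2)[XXX/O.O/.O.]+1 (2,0)[XXX/O../OO.]+1 (2,2)[XXX/O../.OO]+1
p3 X@[XXX/OO./.O.]: (1,2)[XXX/OOX/.O.]-1* (2,0)[XXX/OO./XO.]-1 (2,2)[XXX/OO./.OX]-1
p4 O@[XXX/OOX/.O.]: (2,0)[XXX/OOX/OO.]-1 (2,2)[XXX/OOX/.OO]+1*
p5 X@[XXX/OOX/.OO] terminal -1; root [X.X/O../.O.] d6

value(X.X/O../.O., X) = -1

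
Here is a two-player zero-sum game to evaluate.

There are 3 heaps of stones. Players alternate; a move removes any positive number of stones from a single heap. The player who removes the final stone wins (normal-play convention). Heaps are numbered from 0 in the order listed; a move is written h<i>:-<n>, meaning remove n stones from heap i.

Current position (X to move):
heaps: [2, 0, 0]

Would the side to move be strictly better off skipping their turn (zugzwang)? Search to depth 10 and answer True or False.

zugzwang((2,0,0), X) = False

ply 1, X at (2,0,0) | h0:-1=-1→(1,0,0); h0:-2=+1→(0,0,0)*
ply 2: (0,0,0) is terminal -1 (O); from (2,0,0) depth 10
pass branch (O moves first from the same position):
  | ply 1, O at (2,0,0) | h0:-1=-1→(1,0,0); h0:-2=+1→(0,0,0)*
  | ply 2: (0,0,0) is terminal -1 (X); from (2,0,0) depth 10
X moving scores +1; X passing scores -1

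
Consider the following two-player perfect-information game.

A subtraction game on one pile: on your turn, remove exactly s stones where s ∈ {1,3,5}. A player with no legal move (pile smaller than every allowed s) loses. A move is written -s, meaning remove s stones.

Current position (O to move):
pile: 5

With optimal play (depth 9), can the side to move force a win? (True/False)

O winning at [5]: True

[5] O move#1: -1:+1/4*, -3:+1/2, -5:+1/0
[4] X move#2: -1:-1/3*, -3:-1/1
[3] O move#3: -1:+1/2*, -3:+1/0
[2] X move#4: -1:-1/1*
[1] O move#5: -1:+1/0*
[0] end (terminal -1, X#6); searched 5 to 9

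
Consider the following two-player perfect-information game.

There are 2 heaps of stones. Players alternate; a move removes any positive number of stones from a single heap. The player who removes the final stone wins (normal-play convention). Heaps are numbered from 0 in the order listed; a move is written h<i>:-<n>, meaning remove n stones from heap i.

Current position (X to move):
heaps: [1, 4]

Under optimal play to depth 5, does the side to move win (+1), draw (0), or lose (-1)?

value((1,4), X) = +1

p1 X@[(1,4)]: h0:-1[(0,4)]-1 h1:-1[(1,3)]-1 h1:-2[(1,2)]-1 h1:-3[(1,1)]+1* h1:-4[(1,0)]-1
p2 O@[(1,1)]: h0:-1[(0,1)]-1* h1:-1[(1,0)]-1
p3 X@[(0,1)]: h1:-1[(0,0)]+1*
p4 O@[(0,0)] terminal -1; root [(1,4)] d5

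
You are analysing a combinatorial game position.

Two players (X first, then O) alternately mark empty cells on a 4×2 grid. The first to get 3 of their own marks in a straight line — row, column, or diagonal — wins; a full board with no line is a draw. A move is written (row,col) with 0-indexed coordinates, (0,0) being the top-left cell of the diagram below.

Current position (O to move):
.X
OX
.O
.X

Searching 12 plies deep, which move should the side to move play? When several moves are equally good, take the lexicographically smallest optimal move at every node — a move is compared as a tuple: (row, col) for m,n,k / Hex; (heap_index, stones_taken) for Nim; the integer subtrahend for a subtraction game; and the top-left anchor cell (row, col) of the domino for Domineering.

ply 1, O at .X/OX/.O/.X | (0,0)=+0→OX/OX/.O/.X; (2,0)=+1→.X/OX/OO/.X*; (3,0)=+0→.X/OX/.O/OX
ply 2, X at .X/OX/OO/.X | (0,0)=-1→XX/OX/OO/.X*; (3,0)=-1→.X/OX/OO/XX
ply 3, O at XX/OX/OO/.X | (3,0)=+1→XX/OX/OO/OX*
ply 4: XX/OX/OO/OX is terminal -1 (X); from .X/OX/.O/.X depth 12

O's best at [.X/OX/.O/.X]: (2,0)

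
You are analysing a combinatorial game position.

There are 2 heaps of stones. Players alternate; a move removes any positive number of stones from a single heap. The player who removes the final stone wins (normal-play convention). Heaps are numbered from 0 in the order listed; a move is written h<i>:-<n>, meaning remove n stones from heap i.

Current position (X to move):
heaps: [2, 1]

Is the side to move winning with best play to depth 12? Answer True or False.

X winning at [(2,1)]: True

p1 X@[(2,1)]: h0:-1[(1,1)]+1* h0:-2[(0,1)]-1 h1:-1[(2,0)]-1
p2 O@[(1,1)]: h0:-1[(0,1)]-1* h1:-1[(1,0)]-1
p3 X@[(0,1)]: h1:-1[(0,0)]+1*
p4 O@[(0,0)] terminal -1; root [(2,1)] d12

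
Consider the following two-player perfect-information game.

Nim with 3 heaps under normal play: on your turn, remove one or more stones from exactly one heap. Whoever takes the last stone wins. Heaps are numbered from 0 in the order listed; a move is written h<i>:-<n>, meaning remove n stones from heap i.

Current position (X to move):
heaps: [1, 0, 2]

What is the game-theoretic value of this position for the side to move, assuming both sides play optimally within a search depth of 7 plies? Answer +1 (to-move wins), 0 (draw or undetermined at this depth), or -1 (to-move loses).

value((1,0,2), X) = +1

ply 1, X at (1,0,2) | h0:-1=-1→(0,0,2); h2:-1=+1→(1,0,1)*; h2:-2=-1→(1,0,0)
ply 2, O at (1,0,1) | h0:-1=-1→(0,0,1)*; h2:-1=-1→(1,0,0)
ply 3, X at (0,0,1) | h2:-1=+1→(0,0,0)*
ply 4: (0,0,0) is terminal -1 (O); from (1,0,2) depth 7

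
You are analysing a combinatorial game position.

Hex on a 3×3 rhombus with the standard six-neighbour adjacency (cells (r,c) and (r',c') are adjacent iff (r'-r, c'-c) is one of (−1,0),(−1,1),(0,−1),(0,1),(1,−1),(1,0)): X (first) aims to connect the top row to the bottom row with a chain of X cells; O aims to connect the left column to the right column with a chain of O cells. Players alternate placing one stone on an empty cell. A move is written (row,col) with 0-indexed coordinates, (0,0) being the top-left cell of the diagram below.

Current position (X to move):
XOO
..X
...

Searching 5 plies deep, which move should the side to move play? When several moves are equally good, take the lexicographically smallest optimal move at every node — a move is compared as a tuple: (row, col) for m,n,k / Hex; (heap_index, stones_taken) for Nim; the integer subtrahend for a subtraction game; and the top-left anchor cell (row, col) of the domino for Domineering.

X's best at [XOO/..X/...]: (1,0)

[XOO/..X/...] X move#1: (1,0):+1/XOO/X.X/...*, (1,1):-1/XOO/.XX/..., (2,0):-1/XOO/..X/X.., (2,1):-1/XOO/..X/.X., (2,2):-1/XOO/..X/..X
[XOO/X.X/...] O move#2: (1,1):-1/XOO/XOX/...*, (2,0):-1/XOO/X.X/O.., (2,1):-1/XOO/X.X/.O., (2,2):-1/XOO/X.X/..O
[XOO/XOX/...] X move#3: (2,0):+1/XOO/XOX/X..*, (2,1):-1/XOO/XOX/.X., (2,2):-1/XOO/XOX/..X
[XOO/XOX/X..] end (terminal -1, O#4); searched XOO/..X/... to 5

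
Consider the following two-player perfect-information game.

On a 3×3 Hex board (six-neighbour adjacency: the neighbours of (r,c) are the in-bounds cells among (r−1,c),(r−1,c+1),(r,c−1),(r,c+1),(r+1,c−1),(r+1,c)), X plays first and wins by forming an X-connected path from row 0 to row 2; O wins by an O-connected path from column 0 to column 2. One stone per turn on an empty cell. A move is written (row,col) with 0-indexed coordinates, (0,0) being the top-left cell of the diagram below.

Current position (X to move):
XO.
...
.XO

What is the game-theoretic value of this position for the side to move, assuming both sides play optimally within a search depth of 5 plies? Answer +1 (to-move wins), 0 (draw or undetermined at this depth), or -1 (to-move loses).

p1 X@[XO./.../.XO]: (0,2)[XOX/.../.XO]+1* (1,0)[XO./X../.XO]+1 (1,1)[XO./.X./.XO]+1 (1,2)[XO./..X/.XO]+1 (2,0)[XO./.../XXO]+1
p2 O@[XOX/.../.XO]: (1,0)[XOX/O../.XO]-1* (1,1)[XOX/.O./.XO]-1 (1,2)[XOX/..O/.XO]-1 (2,0)[XOX/.../OXO]-1
p3 X@[XOX/O../.XO]: (1,1)[XOX/OX./.XO]+1* (1,2)[XOX/O.X/.XO]+1 (2,0)[XOX/O../XXO]+1
p4 O@[XOX/OX./.XO] terminal -1; root [XO./.../.XO] d5

value(XO./.../.XO, X) = +1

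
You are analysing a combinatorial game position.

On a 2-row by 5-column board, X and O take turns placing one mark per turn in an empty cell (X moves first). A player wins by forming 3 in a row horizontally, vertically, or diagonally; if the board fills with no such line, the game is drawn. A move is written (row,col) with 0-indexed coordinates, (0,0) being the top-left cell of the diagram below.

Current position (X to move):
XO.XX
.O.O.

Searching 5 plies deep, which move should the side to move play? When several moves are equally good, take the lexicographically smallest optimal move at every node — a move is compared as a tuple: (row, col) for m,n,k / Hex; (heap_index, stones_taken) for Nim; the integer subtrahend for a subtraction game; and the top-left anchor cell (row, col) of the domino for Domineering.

[XO.XX/.O.O.] X move#1: (0,2):+1/XOXXX/.O.O.*, (1,0):-1/XO.XX/XO.O., (1,2):+0/XO.XX/.OXO., (1,4):-1/XO.XX/.O.OX
[XOXXX/.O.O.] end (terminal -1, O#2); searched XO.XX/.O.O. to 5

X's best at [XO.XX/.O.O.]: (0,2)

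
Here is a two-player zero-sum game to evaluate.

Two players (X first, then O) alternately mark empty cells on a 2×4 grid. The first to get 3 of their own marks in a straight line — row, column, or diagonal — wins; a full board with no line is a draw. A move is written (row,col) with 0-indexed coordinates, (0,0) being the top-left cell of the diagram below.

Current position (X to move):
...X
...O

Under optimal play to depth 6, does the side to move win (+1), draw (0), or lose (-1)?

ply 1, X at ...X/...O | (0,0)=+0→X..X/...O*; (0,1)=+0→.X.X/...O; (0,2)=+0→..XX/...O; (1,0)=+0→...X/X..O; (1,1)=+0→...X/.X.O; (1,2)=+0→...X/..XO
ply 2, O at X..X/...O | (0,1)=+0→XO.X/...O*; (0,2)=+0→X.OX/...O; (1,0)=+0→X..X/O..O; (1,1)=+0→X..X/.O.O; (1,2)=+0→X..X/..OO
ply 3, X at XO.X/...O | (0,2)=+0→XOXX/...O*; (1,0)=+0→XO.X/X..O; (1,1)=+0→XO.X/.X.O; (1,2)=+0→XO.X/..XO
ply 4, O at XOXX/...O | (1,0)=+0→XOXX/O..O*; (1,1)=+0→XOXX/.O.O; (1,2)=+0→XOXX/..OO
ply 5, X at XOXX/O..O | (1,1)=+0→XOXX/OX.O*; (1,2)=+0→XOXX/O.XO
ply 6, O at XOXX/OX.O | (1,2)=+0→XOXX/OXOO*
ply 7: XOXX/OXOO is terminal +0 (X); from ...X/...O depth 6

value(...X/...O, X) = 0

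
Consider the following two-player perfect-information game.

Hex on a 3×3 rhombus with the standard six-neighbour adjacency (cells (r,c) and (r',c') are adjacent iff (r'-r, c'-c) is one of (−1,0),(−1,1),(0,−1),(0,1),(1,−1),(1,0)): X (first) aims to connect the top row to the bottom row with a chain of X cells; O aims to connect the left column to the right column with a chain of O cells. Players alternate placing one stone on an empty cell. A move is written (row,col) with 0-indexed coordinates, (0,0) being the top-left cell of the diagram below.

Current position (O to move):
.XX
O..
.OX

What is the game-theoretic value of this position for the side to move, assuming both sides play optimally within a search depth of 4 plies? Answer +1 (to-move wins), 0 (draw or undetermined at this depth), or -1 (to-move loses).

value(.XX/O../.OX, O) = +1

[.XX/O../.OX] O move#1: (0,0):-1/OXX/O../.OX, (1,1):-1/.XX/OO./.OX, (1,2):+1/.XX/O.O/.OX*, (2,0):-1/.XX/O../OOX
[.XX/O.O/.OX] X move#2: (0,0):-1/XXX/O.O/.OX*, (1,1):-1/.XX/OXO/.OX, (2,0):-1/.XX/O.O/XOX
[XXX/O.O/.OX] O move#3: (1,1):+1/XXX/OOO/.OX*, (2,0):+1/XXX/O.O/OOX
[XXX/OOO/.OX] end (terminal -1, X#4); searched .XX/O../.OX to 4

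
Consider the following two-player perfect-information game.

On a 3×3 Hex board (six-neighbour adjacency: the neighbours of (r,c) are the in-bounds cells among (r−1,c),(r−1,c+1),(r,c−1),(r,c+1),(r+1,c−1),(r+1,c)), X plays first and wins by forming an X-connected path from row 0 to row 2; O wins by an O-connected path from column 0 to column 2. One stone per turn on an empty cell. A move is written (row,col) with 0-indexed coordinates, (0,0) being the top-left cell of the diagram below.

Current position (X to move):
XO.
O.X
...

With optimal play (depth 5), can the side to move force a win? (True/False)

[XO./O.X/...] X move#1: (0,2):+1/XOX/O.X/...*, (1,1):-1/XO./OXX/..., (2,0):-1/XO./O.X/X.., (2,1):-1/XO./O.X/.X., (2,2):-1/XO./O.X/..X
[XOX/O.X/...] O move#2: (1,1):-1/XOX/OOX/...*, (2,0):-1/XOX/O.X/O.., (2,1):-1/XOX/O.X/.O., (2,2):-1/XOX/O.X/..O
[XOX/OOX/...] X move#3: (2,0):+1/XOX/OOX/X..*, (2,1):+1/XOX/OOX/.X., (2,2):+1/XOX/OOX/..X
[XOX/OOX/X..] O move#4: (2,1):-1/XOX/OOX/XO.*, (2,2):-1/XOX/OOX/X.O
[XOX/OOX/XO.] X move#5: (2,2):+1/XOX/OOX/XOX*
[XOX/OOX/XOX] end (terminal -1, O#6); searched XO./O.X/... to 5

X winning at [XO./O.X/...]: True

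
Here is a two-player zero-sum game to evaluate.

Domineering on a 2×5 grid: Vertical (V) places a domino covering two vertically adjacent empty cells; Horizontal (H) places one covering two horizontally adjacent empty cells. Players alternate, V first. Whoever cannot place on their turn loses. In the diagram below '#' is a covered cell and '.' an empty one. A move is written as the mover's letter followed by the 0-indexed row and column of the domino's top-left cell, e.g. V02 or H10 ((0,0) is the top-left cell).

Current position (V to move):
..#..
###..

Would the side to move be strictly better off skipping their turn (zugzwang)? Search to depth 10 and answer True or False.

p1 V@[..#../###..]: V03[..##./####.]+1* V04[..#.#/###.#]+1
p2 H@[..##./####.]: H00[####./####.]-1*
p3 V@[####./####.]: V04[#####/#####]+1*
p4 H@[#####/#####] terminal -1; root [..#../###..] d10
pass branch (H moves first from the same position):
  | p1 H@[..#../###..]: H00[###../###..]-1 H03[..###/###..]+1* H13[..#../#####]+1
  | p2 V@[..###/###..] terminal -1; root [..#../###..] d10
V moving scores +1; V passing scores -1

zugzwang(..#../###.., V) = False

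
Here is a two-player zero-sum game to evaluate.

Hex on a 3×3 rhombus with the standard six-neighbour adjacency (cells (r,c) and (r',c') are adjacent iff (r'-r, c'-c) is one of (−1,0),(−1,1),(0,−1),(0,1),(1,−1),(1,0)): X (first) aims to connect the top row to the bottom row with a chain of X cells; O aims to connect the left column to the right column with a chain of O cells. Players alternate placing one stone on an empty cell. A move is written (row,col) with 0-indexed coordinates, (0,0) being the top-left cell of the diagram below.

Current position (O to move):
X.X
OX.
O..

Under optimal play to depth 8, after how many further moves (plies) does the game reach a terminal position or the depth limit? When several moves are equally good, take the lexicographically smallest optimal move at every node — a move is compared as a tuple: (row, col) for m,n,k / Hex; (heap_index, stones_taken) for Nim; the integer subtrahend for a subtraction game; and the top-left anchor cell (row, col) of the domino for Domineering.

ply 1, O at X.X/OX./O.. | (0,1)=-1→XOX/OX./O..; (1,2)=-1→X.X/OXO/O..; (2,1)=+1→X.X/OX./OO.*; (2,2)=-1→X.X/OX./O.O
ply 2, X at X.X/OX./OO. | (0,1)=-1→XXX/OX./OO.*; (1,2)=-1→X.X/OXX/OO.; (2,2)=-1→X.X/OX./OOX
ply 3, O at XXX/OX./OO. | (1,2)=+1→XXX/OXO/OO.*; (2,2)=+1→XXX/OX./OOO
ply 4: XXX/OXO/OO. is terminal -1 (X); from X.X/OX./O.. depth 8

PV length from [X.X/OX./O..]: 3 plies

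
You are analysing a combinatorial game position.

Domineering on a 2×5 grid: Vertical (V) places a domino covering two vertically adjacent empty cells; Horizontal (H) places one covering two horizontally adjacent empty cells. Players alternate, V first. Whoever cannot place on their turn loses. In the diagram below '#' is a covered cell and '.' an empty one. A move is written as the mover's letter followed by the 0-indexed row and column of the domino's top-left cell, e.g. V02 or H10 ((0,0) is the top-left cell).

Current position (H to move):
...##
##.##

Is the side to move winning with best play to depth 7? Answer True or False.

ply 1, H at ...##/##.## | H00=-1→##.##/##.##; H01=+1→.####/##.##*
ply 2: .####/##.## is terminal -1 (V); from ...##/##.## depth 7

H winning at [...##/##.##]: True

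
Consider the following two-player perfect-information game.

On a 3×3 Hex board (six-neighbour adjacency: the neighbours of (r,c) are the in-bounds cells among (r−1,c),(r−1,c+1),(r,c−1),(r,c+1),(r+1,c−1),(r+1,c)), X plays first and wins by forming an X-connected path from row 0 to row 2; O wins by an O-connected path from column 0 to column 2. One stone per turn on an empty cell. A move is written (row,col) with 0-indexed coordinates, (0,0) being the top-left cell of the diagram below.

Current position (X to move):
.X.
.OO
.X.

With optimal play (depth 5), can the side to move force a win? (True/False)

X winning at [.X./.OO/.X.]: False

[.X./.OO/.X.] X move#1: (0,0):-1/XX./.OO/.X.*, (0,2):-1/.XX/.OO/.X., (1,0):-1/.X./XOO/.X., (2,0):-1/.X./.OO/XX., (2,2):-1/.X./.OO/.XX
[XX./.OO/.X.] O move#2: (0,2):+1/XXO/.OO/.X.*, (1,0):+1/XX./OOO/.X., (2,0):+1/XX./.OO/OX., (2,2):+1/XX./.OO/.XO
[XXO/.OO/.X.] X move#3: (1,0):-1/XXO/XOO/.X.*, (2,0):-1/XXO/.OO/XX., (2,2):-1/XXO/.OO/.XX
[XXO/XOO/.X.] O move#4: (2,0):+1/XXO/XOO/OX.*, (2,2):-1/XXO/XOO/.XO
[XXO/XOO/OX.] end (terminal -1, X#5); searched .X./.OO/.X. to 5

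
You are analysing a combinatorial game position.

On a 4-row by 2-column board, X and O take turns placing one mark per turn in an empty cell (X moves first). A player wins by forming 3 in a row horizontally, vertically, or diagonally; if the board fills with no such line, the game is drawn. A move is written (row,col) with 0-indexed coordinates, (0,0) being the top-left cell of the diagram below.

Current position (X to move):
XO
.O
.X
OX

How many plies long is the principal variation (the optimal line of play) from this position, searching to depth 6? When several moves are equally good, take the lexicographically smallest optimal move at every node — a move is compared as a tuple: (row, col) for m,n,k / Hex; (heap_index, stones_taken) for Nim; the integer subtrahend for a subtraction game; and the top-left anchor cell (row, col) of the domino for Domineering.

PV length from [XO/.O/.X/OX]: 2 plies

p1 X@[XO/.O/.X/OX]: (1,0)[XO/XO/.X/OX]+0* (2,0)[XO/.O/XX/OX]+0
p2 O@[XO/XO/.X/OX]: (2,0)[XO/XO/OX/OX]+0*
p3 X@[XO/XO/OX/OX] terminal +0; root [XO/.O/.X/OX] d6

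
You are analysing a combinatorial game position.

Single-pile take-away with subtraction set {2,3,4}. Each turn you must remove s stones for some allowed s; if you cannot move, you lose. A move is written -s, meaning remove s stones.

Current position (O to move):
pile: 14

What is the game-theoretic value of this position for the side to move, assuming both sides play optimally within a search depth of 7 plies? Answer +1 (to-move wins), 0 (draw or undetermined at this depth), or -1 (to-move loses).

[14] O move#1: -2:+1/12*, -3:-1/11, -4:-1/10
[12] X move#2: -2:-1/10*, -3:-1/9, -4:-1/8
[10] O move#3: -2:-1/8, -3:+1/7*, -4:+1/6
[7] X move#4: -2:-1/5*, -3:-1/4, -4:-1/3
[5] O move#5: -2:-1/3, -3:-1/2, -4:+1/1*
[1] end (terminal -1, X#6); searched 14 to 7

value(14, O) = +1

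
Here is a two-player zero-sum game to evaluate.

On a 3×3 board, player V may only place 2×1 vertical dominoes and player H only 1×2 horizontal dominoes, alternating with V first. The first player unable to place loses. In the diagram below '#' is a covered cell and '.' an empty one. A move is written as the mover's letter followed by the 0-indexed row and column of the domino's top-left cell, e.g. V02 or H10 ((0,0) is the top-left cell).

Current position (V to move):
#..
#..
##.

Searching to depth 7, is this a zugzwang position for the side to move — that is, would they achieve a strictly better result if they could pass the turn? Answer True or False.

zugzwang(#../#../##., V) = False

[#../#../##.] V move#1: V01:+1/##./##./##.*, V02:+1/#.#/#.#/##., V12:-1/#../#.#/###
[##./##./##.] end (terminal -1, H#2); searched #../#../##. to 7
suppose V passes — search the same position with H to move:
pass> [#../#../##.] H move#1: H01:-1/###/#../##., H11:+1/#../###/##.*
pass> [#../###/##.] end (terminal -1, V#2); searched #../#../##. to 7
for V: play +1, pass -1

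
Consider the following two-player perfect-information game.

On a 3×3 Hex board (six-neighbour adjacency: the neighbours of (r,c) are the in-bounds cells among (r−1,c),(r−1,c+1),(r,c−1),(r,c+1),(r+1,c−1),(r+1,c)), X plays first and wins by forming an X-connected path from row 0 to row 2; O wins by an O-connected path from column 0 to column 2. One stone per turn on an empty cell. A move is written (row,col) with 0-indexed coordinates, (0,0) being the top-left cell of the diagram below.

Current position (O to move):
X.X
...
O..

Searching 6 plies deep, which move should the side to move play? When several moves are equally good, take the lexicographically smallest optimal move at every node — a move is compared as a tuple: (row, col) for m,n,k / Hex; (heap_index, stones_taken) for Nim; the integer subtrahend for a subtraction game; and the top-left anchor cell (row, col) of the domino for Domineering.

O's best at [X.X/.../O..]: (1,2)

ply 1, O at X.X/.../O.. | (0,1)=-1→XOX/.../O..; (1,0)=-1→X.X/O../O..; (1,1)=-1→X.X/.O./O..; (1,2)=+1→X.X/..O/O..*; (2,1)=+1→X.X/.../OO.; (2,2)=-1→X.X/.../O.O
ply 2, X at X.X/..O/O.. | (0,1)=-1→XXX/..O/O..*; (1,0)=-1→X.X/X.O/O..; (1,1)=-1→X.X/.XO/O..; (2,1)=-1→X.X/..O/OX.; (2,2)=-1→X.X/..O/O.X
ply 3, O at XXX/..O/O.. | (1,0)=+1→XXX/O.O/O..*; (1,1)=+1→XXX/.OO/O..; (2,1)=+1→XXX/..O/OO.; (2,2)=+1→XXX/..O/O.O
ply 4, X at XXX/O.O/O.. | (1,1)=-1→XXX/OXO/O..*; (2,1)=-1→XXX/O.O/OX.; (2,2)=-1→XXX/O.O/O.X
ply 5, O at XXX/OXO/O.. | (2,1)=+1→XXX/OXO/OO.*; (2,2)=-1→XXX/OXO/O.O
ply 6: XXX/OXO/OO. is terminal -1 (X); from X.X/.../O.. depth 6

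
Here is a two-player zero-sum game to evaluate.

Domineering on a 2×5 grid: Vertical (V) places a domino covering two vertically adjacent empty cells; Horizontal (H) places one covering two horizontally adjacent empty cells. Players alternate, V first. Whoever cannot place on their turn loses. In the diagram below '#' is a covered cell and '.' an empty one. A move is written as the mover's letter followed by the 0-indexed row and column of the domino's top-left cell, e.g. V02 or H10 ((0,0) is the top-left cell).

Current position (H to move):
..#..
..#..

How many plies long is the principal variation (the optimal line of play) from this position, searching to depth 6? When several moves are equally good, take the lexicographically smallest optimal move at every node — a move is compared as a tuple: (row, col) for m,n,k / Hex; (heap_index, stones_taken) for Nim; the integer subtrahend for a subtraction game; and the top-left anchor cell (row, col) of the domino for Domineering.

PV length from [..#../..#..]: 4 plies

[..#../..#..] H move#1: H00:-1/###../..#..*, H03:-1/..###/..#.., H10:-1/..#../###.., H13:-1/..#../..###
[###../..#..] V move#2: V03:+1/####./..##.*, V04:+1/###.#/..#.#
[####./..##.] H move#3: H10:-1/####./####.*
[####./####.] V move#4: V04:+1/#####/#####*
[#####/#####] end (terminal -1, H#5); searched ..#../..#.. to 6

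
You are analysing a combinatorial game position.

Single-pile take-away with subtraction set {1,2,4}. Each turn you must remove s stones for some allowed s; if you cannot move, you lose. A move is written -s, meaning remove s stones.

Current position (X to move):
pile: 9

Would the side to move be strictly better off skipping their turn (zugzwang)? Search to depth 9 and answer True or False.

ply 1, X at 9 | -1=-1→8*; -2=-1→7; -4=-1→5
ply 2, O at 8 | -1=-1→7; -2=+1→6*; -4=-1→4
ply 3, X at 6 | -1=-1→5*; -2=-1→4; -4=-1→2
ply 4, O at 5 | -1=-1→4; -2=+1→3*; -4=-1→1
ply 5, X at 3 | -1=-1→2*; -2=-1→1
ply 6, O at 2 | -1=-1→1; -2=+1→0*
ply 7: 0 is terminal -1 (X); from 9 depth 9
pass branch (O moves first from the same position):
  | ply 1, O at 9 | -1=-1→8*; -2=-1→7; -4=-1→5
  | ply 2, X at 8 | -1=-1→7; -2=+1→6*; -4=-1→4
  | ply 3, O at 6 | -1=-1→5*; -2=-1→4; -4=-1→2
  | ply 4, X at 5 | -1=-1→4; -2=+1→3*; -4=-1→1
  | ply 5, O at 3 | -1=-1→2*; -2=-1→1
  | ply 6, X at 2 | -1=-1→1; -2=+1→0*
  | ply 7: 0 is terminal -1 (O); from 9 depth 9
X moving scores -1; X passing scores +1

zugzwang(9, X) = True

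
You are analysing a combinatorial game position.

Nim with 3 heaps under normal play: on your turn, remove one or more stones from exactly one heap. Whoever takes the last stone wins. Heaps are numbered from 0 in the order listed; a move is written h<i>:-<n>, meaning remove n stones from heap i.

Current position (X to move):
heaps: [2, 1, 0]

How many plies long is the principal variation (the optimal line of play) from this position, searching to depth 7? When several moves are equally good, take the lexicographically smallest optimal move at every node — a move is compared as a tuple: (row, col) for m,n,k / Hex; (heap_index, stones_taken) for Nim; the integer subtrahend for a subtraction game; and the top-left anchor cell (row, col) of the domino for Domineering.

ply 1, X at (2,1,0) | h0:-1=+1→(1,1,0)*; h0:-2=-1→(0,1,0); h1:-1=-1→(2,0,0)
ply 2, O at (1,1,0) | h0:-1=-1→(0,1,0)*; h1:-1=-1→(1,0,0)
ply 3, X at (0,1,0) | h1:-1=+1→(0,0,0)*
ply 4: (0,0,0) is terminal -1 (O); from (2,1,0) depth 7

PV length from [(2,1,0)]: 3 plies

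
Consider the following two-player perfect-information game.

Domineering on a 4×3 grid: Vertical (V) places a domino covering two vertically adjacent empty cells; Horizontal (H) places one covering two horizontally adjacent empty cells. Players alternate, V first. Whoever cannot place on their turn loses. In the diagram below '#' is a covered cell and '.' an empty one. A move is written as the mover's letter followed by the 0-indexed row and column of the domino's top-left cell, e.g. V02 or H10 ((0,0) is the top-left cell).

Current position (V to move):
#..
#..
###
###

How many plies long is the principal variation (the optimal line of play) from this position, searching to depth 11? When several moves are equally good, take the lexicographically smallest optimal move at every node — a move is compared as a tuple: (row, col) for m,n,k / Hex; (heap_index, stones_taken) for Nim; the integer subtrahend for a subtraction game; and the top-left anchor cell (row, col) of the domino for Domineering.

ply 1, V at #../#../###/### | V01=+1→##./##./###/###*; V02=+1→#.#/#.#/###/###
ply 2: ##./##./###/### is terminal -1 (H); from #../#../###/### depth 11

PV length from [#../#../###/###]: 1 ply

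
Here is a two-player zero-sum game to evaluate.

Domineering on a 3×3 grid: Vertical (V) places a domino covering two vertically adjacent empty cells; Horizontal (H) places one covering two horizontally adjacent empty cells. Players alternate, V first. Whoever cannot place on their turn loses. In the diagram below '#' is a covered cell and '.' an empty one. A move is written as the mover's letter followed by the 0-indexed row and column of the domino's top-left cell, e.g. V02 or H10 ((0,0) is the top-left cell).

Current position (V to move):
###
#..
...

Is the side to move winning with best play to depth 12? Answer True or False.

[###/#../...] V move#1: V11:+1/###/##./.#.*, V12:-1/###/#.#/..#
[###/##./.#.] end (terminal -1, H#2); searched ###/#../... to 12

V winning at [###/#../...]: True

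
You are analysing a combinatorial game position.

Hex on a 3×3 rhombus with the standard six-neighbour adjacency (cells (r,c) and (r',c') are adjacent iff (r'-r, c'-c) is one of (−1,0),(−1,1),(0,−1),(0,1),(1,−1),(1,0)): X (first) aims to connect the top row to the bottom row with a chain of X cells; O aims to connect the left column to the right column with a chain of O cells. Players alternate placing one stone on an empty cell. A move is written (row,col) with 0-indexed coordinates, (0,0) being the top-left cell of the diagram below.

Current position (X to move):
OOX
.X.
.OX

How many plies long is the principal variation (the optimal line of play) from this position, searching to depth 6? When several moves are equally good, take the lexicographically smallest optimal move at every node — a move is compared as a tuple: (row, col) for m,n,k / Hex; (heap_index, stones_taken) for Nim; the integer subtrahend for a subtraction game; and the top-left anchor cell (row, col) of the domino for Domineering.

PV length from [OOX/.X./.OX]: 3 plies

ply 1, X at OOX/.X./.OX | (1,0)=+1→OOX/XX./.OX*; (1,2)=+1→OOX/.XX/.OX; (2,0)=+1→OOX/.X./XOX
ply 2, O at OOX/XX./.OX | (1,2)=-1→OOX/XXO/.OX*; (2,0)=-1→OOX/XX./OOX
ply 3, X at OOX/XXO/.OX | (2,0)=+1→OOX/XXO/XOX*
ply 4: OOX/XXO/XOX is terminal -1 (O); from OOX/.X./.OX depth 6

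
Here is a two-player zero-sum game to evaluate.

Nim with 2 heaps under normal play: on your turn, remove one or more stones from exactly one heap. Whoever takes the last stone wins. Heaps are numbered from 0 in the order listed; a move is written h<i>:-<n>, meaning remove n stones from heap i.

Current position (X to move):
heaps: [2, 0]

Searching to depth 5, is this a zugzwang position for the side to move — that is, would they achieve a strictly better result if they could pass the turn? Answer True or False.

zugzwang((2,0), X) = False

ply 1, X at (2,0) | h0:-1=-1→(1,0); h0:-2=+1→(0,0)*
ply 2: (0,0) is terminal -1 (O); from (2,0) depth 5
if X skipped the turn, O would face:
~ ply 1, O at (2,0) | h0:-1=-1→(1,0); h0:-2=+1→(0,0)*
~ ply 2: (0,0) is terminal -1 (X); from (2,0) depth 5
compare (X): move=+1 vs pass=-1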